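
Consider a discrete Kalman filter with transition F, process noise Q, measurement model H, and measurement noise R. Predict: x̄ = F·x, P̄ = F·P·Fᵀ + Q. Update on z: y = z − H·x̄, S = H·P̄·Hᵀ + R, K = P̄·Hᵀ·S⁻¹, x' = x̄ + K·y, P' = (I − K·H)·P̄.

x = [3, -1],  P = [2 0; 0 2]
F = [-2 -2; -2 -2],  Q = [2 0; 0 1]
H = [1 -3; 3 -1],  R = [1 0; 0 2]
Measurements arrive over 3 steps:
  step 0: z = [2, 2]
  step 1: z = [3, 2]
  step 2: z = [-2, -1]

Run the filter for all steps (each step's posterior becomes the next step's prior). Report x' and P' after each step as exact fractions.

step 0: x' = [280/687, -362/687], P' = [986/3435 482/3435; 482/3435 584/3435]
step 1: x' = [928004/2655129, -2210296/2655129], P' = [742294/2655129 355774/2655129; 355774/2655129 437200/2655129]
step 2: x' = [-38596706/665705777, 38928589/60518707], P' = [557801330/1997117331 24286654/181556121; 24286654/181556121 29860816/181556121]

step 0: x̄ = F·x = [-4, -4]
step 0: P̄ = F·P·Fᵀ + Q = [18 16; 16 17]
step 0: y = z − H·x̄ = [-6, 10]
step 0: S = H·P̄·Hᵀ + R = [76 -55; -55 85]
step 0: K = P̄·Hᵀ·S⁻¹ = [-92/687 1238/3435; -254/687 431/3435]
step 0: x' = x̄ + K·y = [280/687, -362/687]
step 0: P' = (I − K·H)·P̄ = [986/3435 482/3435; 482/3435 584/3435]
step 1: x̄ = F·x = [164/687, 164/687]
step 1: P̄ = F·P·Fᵀ + Q = [17006/3435 10136/3435; 10136/3435 13571/3435]
step 1: y = z − H·x̄ = [2389/687, 1046/687]
step 1: S = H·P̄·Hᵀ + R = [81764/3435 -9629/3435; -9629/3435 112679/3435]
step 1: K = P̄·Hᵀ·S⁻¹ = [-325028/2655129 935554/2655129; -955826/2655129 315061/2655129]
step 1: x' = x̄ + K·y = [928004/2655129, -2210296/2655129]
step 1: P' = (I − K·H)·P̄ = [742294/2655129 355774/2655129; 355774/2655129 437200/2655129]
step 2: x̄ = F·x = [2564584/2655129, 2564584/2655129]
step 2: P̄ = F·P·Fᵀ + Q = [12874426/2655129 7564168/2655129; 7564168/2655129 10219297/2655129]
step 2: y = z − H·x̄ = [-181090/2655129, -7784297/2655129]
step 2: S = H·P̄·Hᵀ + R = [62118220/2655129 -6360511/2655129; -6360511/2655129 86014381/2655129]
step 2: K = P̄·Hᵀ·S⁻¹ = [-243658252/1997117331 703125398/1997117331; -65295794/181556121 21499573/181556121]
step 2: x' = x̄ + K·y = [-38596706/665705777, 38928589/60518707]
step 2: P' = (I − K·H)·P̄ = [557801330/1997117331 24286654/181556121; 24286654/181556121 29860816/181556121]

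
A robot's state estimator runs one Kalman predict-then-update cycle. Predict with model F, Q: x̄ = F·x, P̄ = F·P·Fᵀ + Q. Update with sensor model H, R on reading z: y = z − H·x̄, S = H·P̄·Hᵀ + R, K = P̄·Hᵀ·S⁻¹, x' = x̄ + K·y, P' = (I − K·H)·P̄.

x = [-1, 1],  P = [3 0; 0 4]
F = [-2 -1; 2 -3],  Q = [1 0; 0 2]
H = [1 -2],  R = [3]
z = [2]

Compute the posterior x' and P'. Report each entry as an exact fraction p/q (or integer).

x̄ = F·x = [1, -5]
P̄ = F·P·Fᵀ + Q = [17 0; 0 50]
y = z − H·x̄ = [-9]
S = H·P̄·Hᵀ + R = [220]
K = P̄·Hᵀ·S⁻¹ = [17/220; -5/11]
x' = x̄ + K·y = [67/220, -10/11]
P' = (I − K·H)·P̄ = [3451/220 85/11; 85/11 50/11]

x' = [67/220, -10/11]
P' = [3451/220 85/11; 85/11 50/11]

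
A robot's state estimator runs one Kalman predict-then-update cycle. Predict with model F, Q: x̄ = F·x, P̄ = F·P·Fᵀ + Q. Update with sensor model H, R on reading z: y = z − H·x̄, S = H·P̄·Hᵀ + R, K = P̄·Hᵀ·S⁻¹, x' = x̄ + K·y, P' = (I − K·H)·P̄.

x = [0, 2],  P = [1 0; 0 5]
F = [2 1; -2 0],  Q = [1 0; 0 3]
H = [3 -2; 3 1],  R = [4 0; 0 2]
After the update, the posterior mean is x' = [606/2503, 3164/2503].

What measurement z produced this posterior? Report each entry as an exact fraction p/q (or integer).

z = [-2, 2]

x̄ = F·x = [2, 0]
P̄ = F·P·Fᵀ + Q = [10 -4; -4 7]
S = H·P̄·Hᵀ + R = [170 88; 88 75]
K = P̄·Hᵀ·S⁻¹ = [281/2503 538/2503; -755/2503 719/2503]
x' − x̄ = [-4400/2503, 3164/2503] = K·y
y = (KᵀK)⁻¹·Kᵀ·(x' − x̄) = [-8, -4]
z = y + H·x̄ = [-8, -4] + [6, 6] = [-2, 2]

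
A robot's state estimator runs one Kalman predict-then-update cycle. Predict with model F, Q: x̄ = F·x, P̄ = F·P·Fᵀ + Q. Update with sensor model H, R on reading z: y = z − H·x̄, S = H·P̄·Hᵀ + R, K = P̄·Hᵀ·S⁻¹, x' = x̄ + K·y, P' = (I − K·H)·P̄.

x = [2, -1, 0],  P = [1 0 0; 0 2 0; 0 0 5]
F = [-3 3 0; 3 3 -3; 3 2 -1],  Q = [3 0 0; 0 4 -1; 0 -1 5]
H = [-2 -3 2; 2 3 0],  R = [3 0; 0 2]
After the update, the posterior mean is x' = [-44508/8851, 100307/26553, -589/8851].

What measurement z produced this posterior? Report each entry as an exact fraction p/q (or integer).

z = [-2, 1]

x̄ = F·x = [-9, 3, 4]
P̄ = F·P·Fᵀ + Q = [30 9 3; 9 76 35; 3 35 27]
S = H·P̄·Hᵀ + R = [579 -690; -690 914]
K = P̄·Hᵀ·S⁻¹ = [-2334/8851 -1839/17702; 4438/26553 3499/8851; 4082/8851 8313/17702]
x' − x̄ = [35151/8851, 20648/26553, -35993/8851] = K·y
y = (KᵀK)⁻¹·Kᵀ·(x' − x̄) = [-19, 10]
z = y + H·x̄ = [-19, 10] + [17, -9] = [-2, 1]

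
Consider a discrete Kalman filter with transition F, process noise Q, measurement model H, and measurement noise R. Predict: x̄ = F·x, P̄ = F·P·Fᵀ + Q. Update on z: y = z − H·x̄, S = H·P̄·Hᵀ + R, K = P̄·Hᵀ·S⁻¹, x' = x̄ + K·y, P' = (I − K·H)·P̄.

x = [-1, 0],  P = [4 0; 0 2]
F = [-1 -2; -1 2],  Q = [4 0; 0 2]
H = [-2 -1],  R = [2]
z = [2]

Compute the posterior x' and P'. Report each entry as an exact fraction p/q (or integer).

x' = [-19/16, 17/32]
P' = [15/4 -53/8; -53/8 215/16]

x̄ = F·x = [1, 1]
P̄ = F·P·Fᵀ + Q = [16 -4; -4 14]
y = z − H·x̄ = [5]
S = H·P̄·Hᵀ + R = [64]
K = P̄·Hᵀ·S⁻¹ = [-7/16; -3/32]
x' = x̄ + K·y = [-19/16, 17/32]
P' = (I − K·H)·P̄ = [15/4 -53/8; -53/8 215/16]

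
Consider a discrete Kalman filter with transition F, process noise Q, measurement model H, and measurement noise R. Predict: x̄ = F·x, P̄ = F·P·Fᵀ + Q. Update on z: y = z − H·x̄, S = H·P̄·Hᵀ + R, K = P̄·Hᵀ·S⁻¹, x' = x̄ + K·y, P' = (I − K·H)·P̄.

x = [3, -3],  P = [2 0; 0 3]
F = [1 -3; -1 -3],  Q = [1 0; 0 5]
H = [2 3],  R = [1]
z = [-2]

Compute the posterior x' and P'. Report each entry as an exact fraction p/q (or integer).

x' = [2784/727, -2326/727]
P' = [3585/727 -2345/727; -2345/727 1614/727]

x̄ = F·x = [12, 6]
P̄ = F·P·Fᵀ + Q = [30 25; 25 34]
y = z − H·x̄ = [-44]
S = H·P̄·Hᵀ + R = [727]
K = P̄·Hᵀ·S⁻¹ = [135/727; 152/727]
x' = x̄ + K·y = [2784/727, -2326/727]
P' = (I − K·H)·P̄ = [3585/727 -2345/727; -2345/727 1614/727]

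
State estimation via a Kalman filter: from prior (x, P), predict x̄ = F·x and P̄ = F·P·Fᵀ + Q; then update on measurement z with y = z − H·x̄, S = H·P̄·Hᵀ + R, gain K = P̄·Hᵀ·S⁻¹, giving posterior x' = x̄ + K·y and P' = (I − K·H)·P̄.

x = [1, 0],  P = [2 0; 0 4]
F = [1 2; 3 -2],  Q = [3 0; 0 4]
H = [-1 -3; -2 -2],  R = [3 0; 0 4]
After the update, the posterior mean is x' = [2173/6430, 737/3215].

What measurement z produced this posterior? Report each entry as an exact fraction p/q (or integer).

z = [-1, -1]

x̄ = F·x = [1, 3]
P̄ = F·P·Fᵀ + Q = [21 -10; -10 38]
S = H·P̄·Hᵀ + R = [306 190; 190 160]
K = P̄·Hᵀ·S⁻¹ = [281/643 -4221/6430; -300/643 656/3215]
x' − x̄ = [-4257/6430, -8908/3215] = K·y
y = (KᵀK)⁻¹·Kᵀ·(x' − x̄) = [9, 7]
z = y + H·x̄ = [9, 7] + [-10, -8] = [-1, -1]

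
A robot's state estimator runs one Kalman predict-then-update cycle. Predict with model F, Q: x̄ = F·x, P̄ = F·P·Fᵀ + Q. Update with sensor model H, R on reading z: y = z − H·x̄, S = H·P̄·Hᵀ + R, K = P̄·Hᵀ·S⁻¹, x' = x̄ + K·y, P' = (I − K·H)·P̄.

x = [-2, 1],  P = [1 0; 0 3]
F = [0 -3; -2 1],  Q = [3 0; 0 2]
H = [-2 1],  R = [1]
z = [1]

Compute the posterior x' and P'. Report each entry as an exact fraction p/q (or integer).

x' = [96/83, 280/83]
P' = [219/166 369/166; 369/166 765/166]

x̄ = F·x = [-3, 5]
P̄ = F·P·Fᵀ + Q = [30 -9; -9 9]
y = z − H·x̄ = [-10]
S = H·P̄·Hᵀ + R = [166]
K = P̄·Hᵀ·S⁻¹ = [-69/166; 27/166]
x' = x̄ + K·y = [96/83, 280/83]
P' = (I − K·H)·P̄ = [219/166 369/166; 369/166 765/166]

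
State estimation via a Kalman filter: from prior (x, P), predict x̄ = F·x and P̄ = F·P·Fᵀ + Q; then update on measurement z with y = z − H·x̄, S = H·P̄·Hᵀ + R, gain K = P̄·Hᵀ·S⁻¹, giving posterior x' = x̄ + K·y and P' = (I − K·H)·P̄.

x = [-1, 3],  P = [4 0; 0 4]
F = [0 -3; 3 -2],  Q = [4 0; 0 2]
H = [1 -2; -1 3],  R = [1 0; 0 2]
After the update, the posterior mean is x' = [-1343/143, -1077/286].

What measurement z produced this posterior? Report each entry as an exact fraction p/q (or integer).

x̄ = F·x = [-9, -9]
P̄ = F·P·Fᵀ + Q = [40 24; 24 54]
S = H·P̄·Hᵀ + R = [161 -244; -244 384]
K = P̄·Hᵀ·S⁻¹ = [296/143 200/143; 177/286 861/1144]
x' − x̄ = [-56/143, 1497/286] = K·y
y = (KᵀK)⁻¹·Kᵀ·(x' − x̄) = [-11, 16]
z = y + H·x̄ = [-11, 16] + [9, -18] = [-2, -2]

z = [-2, -2]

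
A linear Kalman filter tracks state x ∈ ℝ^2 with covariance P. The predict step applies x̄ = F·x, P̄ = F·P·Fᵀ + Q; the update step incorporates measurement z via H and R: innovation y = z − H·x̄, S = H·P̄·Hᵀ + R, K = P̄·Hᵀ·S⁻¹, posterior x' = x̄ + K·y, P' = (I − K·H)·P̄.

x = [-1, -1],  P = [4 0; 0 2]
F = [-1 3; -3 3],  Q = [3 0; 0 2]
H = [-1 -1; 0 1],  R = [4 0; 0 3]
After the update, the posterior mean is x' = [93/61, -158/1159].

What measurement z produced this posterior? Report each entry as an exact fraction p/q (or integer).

z = [-3, -2]

x̄ = F·x = [-2, 0]
P̄ = F·P·Fᵀ + Q = [25 30; 30 56]
S = H·P̄·Hᵀ + R = [145 -86; -86 59]
K = P̄·Hᵀ·S⁻¹ = [-35/61 -20/61; -258/1159 724/1159]
x' − x̄ = [215/61, -158/1159] = K·y
y = (KᵀK)⁻¹·Kᵀ·(x' − x̄) = [-5, -2]
z = y + H·x̄ = [-5, -2] + [2, 0] = [-3, -2]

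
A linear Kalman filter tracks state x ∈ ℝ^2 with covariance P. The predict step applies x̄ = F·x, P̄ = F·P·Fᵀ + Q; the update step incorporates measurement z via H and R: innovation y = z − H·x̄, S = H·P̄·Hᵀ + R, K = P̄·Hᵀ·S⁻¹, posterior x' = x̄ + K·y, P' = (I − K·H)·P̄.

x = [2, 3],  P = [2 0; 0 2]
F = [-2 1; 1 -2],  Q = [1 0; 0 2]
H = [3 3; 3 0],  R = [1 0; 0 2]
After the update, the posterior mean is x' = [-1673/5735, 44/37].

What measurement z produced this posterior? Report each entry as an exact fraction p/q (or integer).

x̄ = F·x = [-1, -4]
P̄ = F·P·Fᵀ + Q = [11 -8; -8 12]
S = H·P̄·Hᵀ + R = [64 27; 27 101]
K = P̄·Hᵀ·S⁻¹ = [18/5735 1869/5735; 12/37 -12/37]
x' − x̄ = [4062/5735, 192/37] = K·y
y = (KᵀK)⁻¹·Kᵀ·(x' − x̄) = [18, 2]
z = y + H·x̄ = [18, 2] + [-15, -3] = [3, -1]

z = [3, -1]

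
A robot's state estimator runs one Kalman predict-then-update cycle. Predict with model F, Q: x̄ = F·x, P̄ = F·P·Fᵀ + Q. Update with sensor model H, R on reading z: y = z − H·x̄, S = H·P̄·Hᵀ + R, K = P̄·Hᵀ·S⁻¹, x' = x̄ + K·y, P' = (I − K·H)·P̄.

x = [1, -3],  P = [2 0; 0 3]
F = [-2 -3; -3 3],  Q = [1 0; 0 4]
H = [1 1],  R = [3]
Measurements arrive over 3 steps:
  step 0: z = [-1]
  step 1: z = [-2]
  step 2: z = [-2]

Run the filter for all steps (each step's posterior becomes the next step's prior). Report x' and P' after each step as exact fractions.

step 0: x̄ = F·x = [7, -12]
step 0: P̄ = F·P·Fᵀ + Q = [36 -15; -15 49]
step 0: y = z − H·x̄ = [4]
step 0: S = H·P̄·Hᵀ + R = [58]
step 0: K = P̄·Hᵀ·S⁻¹ = [21/58; 17/29]
step 0: x' = x̄ + K·y = [245/29, -280/29]
step 0: P' = (I − K·H)·P̄ = [1647/58 -792/29; -792/29 843/29]
step 1: x̄ = F·x = [350/29, -1575/29]
step 1: P̄ = F·P·Fᵀ + Q = [1406/29 -5022/29; -5022/29 58741/58]
step 1: y = z − H·x̄ = [1167/29]
step 1: S = H·P̄·Hᵀ + R = [41639/58]
step 1: K = P̄·Hᵀ·S⁻¹ = [-7232/41639; 48697/41639]
step 1: x' = x̄ + K·y = [211514/41639, -301794/41639]
step 1: P' = (I − K·H)·P̄ = [1117018/41639 -1138714/41639; -1138714/41639 1284805/41639]
step 2: x̄ = F·x = [482354/41639, -1539924/41639]
step 2: P̄ = F·P·Fᵀ + Q = [2408388/41639 -8277279/41639; -8277279/41639 42279815/41639]
step 2: y = z − H·x̄ = [974292/41639]
step 2: S = H·P̄·Hᵀ + R = [28258562/41639]
step 2: K = P̄·Hᵀ·S⁻¹ = [-5868891/28258562; 17001268/14129281]
step 2: x' = x̄ + K·y = [95014492/14129281, -124734492/14129281]
step 2: P' = (I − K·H)·P̄ = [807264825/28258562 -412435749/14129281; -412435749/14129281 463439553/14129281]

step 0: x' = [245/29, -280/29], P' = [1647/58 -792/29; -792/29 843/29]
step 1: x' = [211514/41639, -301794/41639], P' = [1117018/41639 -1138714/41639; -1138714/41639 1284805/41639]
step 2: x' = [95014492/14129281, -124734492/14129281], P' = [807264825/28258562 -412435749/14129281; -412435749/14129281 463439553/14129281]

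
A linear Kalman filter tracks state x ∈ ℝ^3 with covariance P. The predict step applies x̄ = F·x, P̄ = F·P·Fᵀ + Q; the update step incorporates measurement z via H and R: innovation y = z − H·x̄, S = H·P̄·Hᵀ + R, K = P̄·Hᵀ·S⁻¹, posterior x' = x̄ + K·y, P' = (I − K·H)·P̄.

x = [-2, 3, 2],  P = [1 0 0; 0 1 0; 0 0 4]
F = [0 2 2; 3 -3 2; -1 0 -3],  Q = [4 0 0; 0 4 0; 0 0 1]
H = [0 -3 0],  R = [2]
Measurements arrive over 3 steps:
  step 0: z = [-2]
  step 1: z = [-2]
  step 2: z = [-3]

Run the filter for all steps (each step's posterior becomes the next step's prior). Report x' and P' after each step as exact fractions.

step 0: x' = [2245/172, 103/172, -4211/344], P' = [1839/86 5/86 -2913/172; 5/86 19/86 -27/172; -2913/172 -27/172 6511/344]
step 1: x' = [-1046100/55711, 39241/55711, 1249361/55711], P' = [3873548/55711 -4570/55711 -4242710/55711; -4570/55711 12342/55711 1263/55711; -4242710/55711 1263/55711 5034283/55711]
step 2: x' = [145155375/5062444, 4859191/5062444, -332098089/10124888], P' = [2523226273/10124888 -2711563/10124888 -5773653231/20249776; -2711563/10124888 2243785/10124888 4841125/20249776; -5773653231/20249776 4841125/20249776 13502064897/40499552]

step 0: x̄ = F·x = [10, -11, -4]
step 0: P̄ = F·P·Fᵀ + Q = [24 10 -24; 10 38 -27; -24 -27 38]
step 0: y = z − H·x̄ = [-35]
step 0: S = H·P̄·Hᵀ + R = [344]
step 0: K = P̄·Hᵀ·S⁻¹ = [-15/172; -57/172; 81/344]
step 0: x' = x̄ + K·y = [2245/172, 103/172, -4211/344]
step 0: P' = (I − K·H)·P̄ = [1839/86 5/86 -2913/172; 5/86 19/86 -27/172; -2913/172 -27/172 6511/344]
step 1: x̄ = F·x = [-4005/172, 2215/172, 8143/344]
step 1: P̄ = F·P·Fᵀ + Q = [6823/86 -2285/86 -13565/172; -2285/86 6171/86 1263/172; -13565/172 1263/172 31343/344]
step 1: y = z − H·x̄ = [6301/172]
step 1: S = H·P̄·Hᵀ + R = [55711/86]
step 1: K = P̄·Hᵀ·S⁻¹ = [6855/55711; -18513/55711; -3789/111422]
step 1: x' = x̄ + K·y = [-1046100/55711, 39241/55711, 1249361/55711]
step 1: P' = (I − K·H)·P̄ = [3873548/55711 -4570/55711 -4242710/55711; -4570/55711 12342/55711 1263/55711; -4242710/55711 1263/55711 5034283/55711]
step 2: x̄ = F·x = [2577204/55711, -757301/55711, -2701983/55711]
step 2: P̄ = F·P·Fᵀ + Q = [20419448/55711 -5423126/55711 -21718716/55711; -5423126/55711 4487570/55711 4841125/55711; -21718716/55711 4841125/55711 23781546/55711]
step 2: y = z − H·x̄ = [-2439036/55711]
step 2: S = H·P̄·Hᵀ + R = [40499552/55711]
step 2: K = P̄·Hᵀ·S⁻¹ = [8134689/20249776; -6731355/20249776; -14523375/40499552]
step 2: x' = x̄ + K·y = [145155375/5062444, 4859191/5062444, -332098089/10124888]
step 2: P' = (I − K·H)·P̄ = [2523226273/10124888 -2711563/10124888 -5773653231/20249776; -2711563/10124888 2243785/10124888 4841125/20249776; -5773653231/20249776 4841125/20249776 13502064897/40499552]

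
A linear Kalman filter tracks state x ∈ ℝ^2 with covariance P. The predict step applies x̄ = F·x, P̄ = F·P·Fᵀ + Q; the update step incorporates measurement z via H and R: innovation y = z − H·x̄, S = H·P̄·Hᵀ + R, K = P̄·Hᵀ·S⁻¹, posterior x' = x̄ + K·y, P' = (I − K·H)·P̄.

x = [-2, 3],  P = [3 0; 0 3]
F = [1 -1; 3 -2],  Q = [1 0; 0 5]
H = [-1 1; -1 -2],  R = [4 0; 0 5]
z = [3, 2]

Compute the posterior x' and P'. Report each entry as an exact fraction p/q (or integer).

x' = [-3081/1844, -341/1844]
P' = [1883/1844 51/1844; 51/1844 1627/1844]

x̄ = F·x = [-5, -12]
P̄ = F·P·Fᵀ + Q = [7 15; 15 44]
y = z − H·x̄ = [10, -27]
S = H·P̄·Hᵀ + R = [25 -66; -66 248]
K = P̄·Hᵀ·S⁻¹ = [-229/922 -397/1844; 197/922 -661/1844]
x' = x̄ + K·y = [-3081/1844, -341/1844]
P' = (I − K·H)·P̄ = [1883/1844 51/1844; 51/1844 1627/1844]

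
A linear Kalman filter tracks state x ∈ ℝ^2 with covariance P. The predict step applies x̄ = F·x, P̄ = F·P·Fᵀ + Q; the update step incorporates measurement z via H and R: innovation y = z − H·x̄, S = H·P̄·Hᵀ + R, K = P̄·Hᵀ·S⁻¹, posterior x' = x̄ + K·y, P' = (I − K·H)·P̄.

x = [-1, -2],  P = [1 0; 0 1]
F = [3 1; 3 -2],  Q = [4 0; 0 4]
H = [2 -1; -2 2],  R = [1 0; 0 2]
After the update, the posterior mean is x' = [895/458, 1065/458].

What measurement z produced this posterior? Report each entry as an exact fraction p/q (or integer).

z = [2, 1]

x̄ = F·x = [-5, 1]
P̄ = F·P·Fᵀ + Q = [14 7; 7 17]
S = H·P̄·Hᵀ + R = [46 -48; -48 70]
K = P̄·Hᵀ·S⁻¹ = [399/458 91/229; 375/458 194/229]
x' − x̄ = [3185/458, 607/458] = K·y
y = (KᵀK)⁻¹·Kᵀ·(x' − x̄) = [13, -11]
z = y + H·x̄ = [13, -11] + [-11, 12] = [2, 1]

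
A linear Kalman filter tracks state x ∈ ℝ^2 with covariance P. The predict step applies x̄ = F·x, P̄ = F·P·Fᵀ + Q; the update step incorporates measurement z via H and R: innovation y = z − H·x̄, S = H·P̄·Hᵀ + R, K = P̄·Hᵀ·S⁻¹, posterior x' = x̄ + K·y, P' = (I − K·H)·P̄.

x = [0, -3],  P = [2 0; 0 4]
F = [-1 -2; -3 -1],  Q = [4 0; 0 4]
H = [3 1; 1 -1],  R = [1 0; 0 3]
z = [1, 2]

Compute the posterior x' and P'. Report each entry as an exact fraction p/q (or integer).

x' = [5386/6963, -8747/6963]
P' = [1570/6963 -2966/6963; -2966/6963 10606/6963]

x̄ = F·x = [6, 3]
P̄ = F·P·Fᵀ + Q = [22 14; 14 26]
y = z − H·x̄ = [-20, -1]
S = H·P̄·Hᵀ + R = [309 12; 12 23]
K = P̄·Hᵀ·S⁻¹ = [1744/6963 504/2321; 1708/6963 -1508/2321]
x' = x̄ + K·y = [5386/6963, -8747/6963]
P' = (I − K·H)·P̄ = [1570/6963 -2966/6963; -2966/6963 10606/6963]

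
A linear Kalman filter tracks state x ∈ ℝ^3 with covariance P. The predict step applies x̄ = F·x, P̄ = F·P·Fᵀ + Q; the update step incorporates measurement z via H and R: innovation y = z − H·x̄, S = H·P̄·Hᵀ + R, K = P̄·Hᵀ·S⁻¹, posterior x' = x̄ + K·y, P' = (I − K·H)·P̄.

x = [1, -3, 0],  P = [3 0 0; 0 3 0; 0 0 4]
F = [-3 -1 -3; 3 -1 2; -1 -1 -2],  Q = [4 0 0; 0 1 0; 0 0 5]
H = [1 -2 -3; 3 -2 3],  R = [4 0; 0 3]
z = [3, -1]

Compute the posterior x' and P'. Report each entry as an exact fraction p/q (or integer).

x̄ = F·x = [0, 6, 2]
P̄ = F·P·Fᵀ + Q = [70 -48 36; -48 47 -22; 36 -22 27]
y = z − H·x̄ = [21, 5]
S = H·P̄·Hᵀ + R = [217 323; 323 2552]
K = P̄·Hᵀ·S⁻¹ = [14294/449455 71104/449455; -19152/89891 -8284/89891; -77811/449455 50884/449455]
x' = x̄ + K·y = [655694/449455, 95734/89891, -480701/449455]
P' = (I − K·H)·P̄ = [1195742/449455 225624/89891 -372558/449455; 225624/89891 250989/89891 -66582/89891; -372558/449455 -66582/89891 201502/449455]

x' = [655694/449455, 95734/89891, -480701/449455]
P' = [1195742/449455 225624/89891 -372558/449455; 225624/89891 250989/89891 -66582/89891; -372558/449455 -66582/89891 201502/449455]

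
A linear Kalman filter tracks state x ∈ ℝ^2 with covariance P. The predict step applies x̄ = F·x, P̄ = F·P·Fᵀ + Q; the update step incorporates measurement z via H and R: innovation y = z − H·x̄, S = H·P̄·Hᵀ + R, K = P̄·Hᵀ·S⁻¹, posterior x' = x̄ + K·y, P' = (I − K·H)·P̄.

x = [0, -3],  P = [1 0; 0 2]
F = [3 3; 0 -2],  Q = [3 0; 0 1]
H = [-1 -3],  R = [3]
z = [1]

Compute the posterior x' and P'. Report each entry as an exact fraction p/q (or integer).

x' = [-53/7, 17/7]
P' = [204/7 -69/7; -69/7 51/14]

x̄ = F·x = [-9, 6]
P̄ = F·P·Fᵀ + Q = [30 -12; -12 9]
y = z − H·x̄ = [10]
S = H·P̄·Hᵀ + R = [42]
K = P̄·Hᵀ·S⁻¹ = [1/7; -5/14]
x' = x̄ + K·y = [-53/7, 17/7]
P' = (I − K·H)·P̄ = [204/7 -69/7; -69/7 51/14]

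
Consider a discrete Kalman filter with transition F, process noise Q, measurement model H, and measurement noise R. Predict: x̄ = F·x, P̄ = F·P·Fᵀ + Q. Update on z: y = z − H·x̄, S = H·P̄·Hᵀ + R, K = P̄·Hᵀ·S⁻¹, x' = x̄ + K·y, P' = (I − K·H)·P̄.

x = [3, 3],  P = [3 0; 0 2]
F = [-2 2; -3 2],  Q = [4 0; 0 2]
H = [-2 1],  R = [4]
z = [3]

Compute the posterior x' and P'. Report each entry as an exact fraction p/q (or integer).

x' = [-4, -63/11]
P' = [28/3 16; 16 332/11]

x̄ = F·x = [0, -3]
P̄ = F·P·Fᵀ + Q = [24 26; 26 37]
y = z − H·x̄ = [6]
S = H·P̄·Hᵀ + R = [33]
K = P̄·Hᵀ·S⁻¹ = [-2/3; -5/11]
x' = x̄ + K·y = [-4, -63/11]
P' = (I − K·H)·P̄ = [28/3 16; 16 332/11]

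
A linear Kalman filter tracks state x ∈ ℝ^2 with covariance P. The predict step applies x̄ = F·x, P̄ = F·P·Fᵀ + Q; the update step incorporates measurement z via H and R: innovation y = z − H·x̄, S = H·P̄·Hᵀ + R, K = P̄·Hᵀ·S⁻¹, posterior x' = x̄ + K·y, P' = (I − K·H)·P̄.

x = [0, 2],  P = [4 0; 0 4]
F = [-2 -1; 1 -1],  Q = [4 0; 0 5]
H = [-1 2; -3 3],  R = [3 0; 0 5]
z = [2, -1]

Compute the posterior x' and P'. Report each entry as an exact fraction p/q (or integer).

x̄ = F·x = [-2, -2]
P̄ = F·P·Fᵀ + Q = [24 -4; -4 13]
y = z − H·x̄ = [4, -1]
S = H·P̄·Hᵀ + R = [95 186; 186 410]
K = P̄·Hᵀ·S⁻¹ = [1252/2177 -1014/2177; 201/311 -105/622]
x' = x̄ + K·y = [1668/2177, 469/622]
P' = (I − K·H)·P̄ = [7136/2177 778/311; 778/311 1381/622]

x' = [1668/2177, 469/622]
P' = [7136/2177 778/311; 778/311 1381/622]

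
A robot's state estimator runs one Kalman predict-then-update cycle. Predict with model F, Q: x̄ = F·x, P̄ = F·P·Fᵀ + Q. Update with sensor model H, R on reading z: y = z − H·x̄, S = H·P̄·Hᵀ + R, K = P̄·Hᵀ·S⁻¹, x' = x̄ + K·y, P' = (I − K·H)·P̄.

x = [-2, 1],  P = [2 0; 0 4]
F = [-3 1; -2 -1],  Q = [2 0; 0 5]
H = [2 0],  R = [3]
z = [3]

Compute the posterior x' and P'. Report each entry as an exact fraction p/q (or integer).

x' = [5/3, 11/9]
P' = [8/11 8/33; 8/33 1427/99]

x̄ = F·x = [7, 3]
P̄ = F·P·Fᵀ + Q = [24 8; 8 17]
y = z − H·x̄ = [-11]
S = H·P̄·Hᵀ + R = [99]
K = P̄·Hᵀ·S⁻¹ = [16/33; 16/99]
x' = x̄ + K·y = [5/3, 11/9]
P' = (I − K·H)·P̄ = [8/11 8/33; 8/33 1427/99]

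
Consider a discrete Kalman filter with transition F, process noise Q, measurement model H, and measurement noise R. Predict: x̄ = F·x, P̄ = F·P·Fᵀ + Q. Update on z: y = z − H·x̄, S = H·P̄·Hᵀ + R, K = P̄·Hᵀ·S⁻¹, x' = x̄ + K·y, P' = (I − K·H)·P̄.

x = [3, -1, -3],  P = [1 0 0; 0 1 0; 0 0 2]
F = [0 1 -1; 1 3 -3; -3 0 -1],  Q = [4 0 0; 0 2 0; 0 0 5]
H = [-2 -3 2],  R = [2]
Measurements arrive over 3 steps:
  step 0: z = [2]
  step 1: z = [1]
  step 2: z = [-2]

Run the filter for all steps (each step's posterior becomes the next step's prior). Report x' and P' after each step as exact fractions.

step 0: x̄ = F·x = [2, 9, -6]
step 0: P̄ = F·P·Fᵀ + Q = [7 9 2; 9 30 3; 2 3 16]
step 0: y = z − H·x̄ = [45]
step 0: S = H·P̄·Hᵀ + R = [420]
step 0: K = P̄·Hᵀ·S⁻¹ = [-37/420; -17/70; 19/420]
step 0: x' = x̄ + K·y = [-55/28, -27/14, -111/28]
step 0: P' = (I − K·H)·P̄ = [1571/420 1/70 1543/420; 1/70 183/35 533/70; 1543/420 533/70 6359/420]
step 1: x̄ = F·x = [57/28, 29/7, 69/7]
step 1: P̄ = F·P·Fᵀ + Q = [3839/420 247/21 1943/105; 247/21 631/21 853/21; 1943/105 853/21 7964/105]
step 1: y = z − H·x̄ = [-31/14]
step 1: S = H·P̄·Hᵀ + R = [4132/35]
step 1: K = P̄·Hᵀ·S⁻¹ = [-1159/8264; -1135/4132; -251/4132]
step 1: x' = x̄ + K·y = [38779/16528, 39263/8264, 82571/8264]
step 1: P' = (I − K·H)·P̄ = [338083/49584 178847/24792 433835/24792; 178847/24792 262051/12396 479095/12396; 433835/24792 479095/12396 934807/12396]
step 2: x̄ = F·x = [-10827/2066, -221069/16528, -281479/16528]
step 2: P̄ = F·P·Fᵀ + Q = [24021/1033 98085/2066 139699/2066; 98085/2066 5969443/49584 8176409/49584; 139699/2066 8176409/49584 12235915/49584]
step 2: y = z − H·x̄ = [-306537/16528]
step 2: S = H·P̄·Hᵀ + R = [10689211/49584]
step 2: K = P̄·Hᵀ·S⁻¹ = [-2662584/10689211; -6263591/10689211; -6762949/10689211]
step 2: x' = x̄ + K·y = [-6635781/10689211, -26804864/10689211, -56612677/10689211]
step 2: P' = (I − K·H)·P̄ = [105586323/10689211 171133694/10689211 359624280/10689211; 171133694/10689211 495645038/10689211 908337660/10689211; 359624280/10689211 908337660/10689211 1715367821/10689211]

step 0: x' = [-55/28, -27/14, -111/28], P' = [1571/420 1/70 1543/420; 1/70 183/35 533/70; 1543/420 533/70 6359/420]
step 1: x' = [38779/16528, 39263/8264, 82571/8264], P' = [338083/49584 178847/24792 433835/24792; 178847/24792 262051/12396 479095/12396; 433835/24792 479095/12396 934807/12396]
step 2: x' = [-6635781/10689211, -26804864/10689211, -56612677/10689211], P' = [105586323/10689211 171133694/10689211 359624280/10689211; 171133694/10689211 495645038/10689211 908337660/10689211; 359624280/10689211 908337660/10689211 1715367821/10689211]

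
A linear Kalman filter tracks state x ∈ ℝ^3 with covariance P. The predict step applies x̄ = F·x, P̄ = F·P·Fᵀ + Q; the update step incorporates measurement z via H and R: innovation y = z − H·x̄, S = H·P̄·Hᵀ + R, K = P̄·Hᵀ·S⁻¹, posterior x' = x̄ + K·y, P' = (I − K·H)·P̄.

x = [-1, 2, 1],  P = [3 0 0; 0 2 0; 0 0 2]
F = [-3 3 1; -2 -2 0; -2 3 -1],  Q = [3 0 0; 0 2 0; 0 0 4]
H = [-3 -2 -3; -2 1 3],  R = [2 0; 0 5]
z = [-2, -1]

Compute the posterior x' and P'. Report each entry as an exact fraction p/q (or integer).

x' = [54620/39329, -286421/78658, 135931/78658]
P' = [41410/39329 -153358/39329 65846/39329; -153358/39329 763019/39329 -354365/39329; 65846/39329 -354365/39329 173469/39329]

x̄ = F·x = [10, -2, 7]
P̄ = F·P·Fᵀ + Q = [50 6 34; 6 22 0; 34 0 36]
y = z − H·x̄ = [45, 0]
S = H·P̄·Hᵀ + R = [1548 -164; -164 119]
K = P̄·Hᵀ·S⁻¹ = [-7526/39329 -7728/39329; -2869/78658 1328/39329; -9215/78658 6870/39329]
x' = x̄ + K·y = [54620/39329, -286421/78658, 135931/78658]
P' = (I − K·H)·P̄ = [41410/39329 -153358/39329 65846/39329; -153358/39329 763019/39329 -354365/39329; 65846/39329 -354365/39329 173469/39329]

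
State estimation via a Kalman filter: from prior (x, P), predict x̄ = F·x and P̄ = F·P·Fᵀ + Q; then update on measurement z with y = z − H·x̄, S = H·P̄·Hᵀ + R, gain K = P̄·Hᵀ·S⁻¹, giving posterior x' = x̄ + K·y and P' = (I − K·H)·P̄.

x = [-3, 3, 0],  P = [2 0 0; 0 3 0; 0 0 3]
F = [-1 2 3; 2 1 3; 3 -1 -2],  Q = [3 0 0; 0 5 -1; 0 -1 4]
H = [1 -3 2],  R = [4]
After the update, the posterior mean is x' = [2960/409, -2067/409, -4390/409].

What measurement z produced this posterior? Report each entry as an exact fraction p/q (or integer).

z = [1]

x̄ = F·x = [9, -3, -12]
P̄ = F·P·Fᵀ + Q = [44 29 -30; 29 43 -10; -30 -10 37]
S = H·P̄·Hᵀ + R = [409]
K = P̄·Hᵀ·S⁻¹ = [-103/409; -120/409; 74/409]
x' − x̄ = [-721/409, -840/409, 518/409] = K·y
y = (KᵀK)⁻¹·Kᵀ·(x' − x̄) = [7]
z = y + H·x̄ = [7] + [-6] = [1]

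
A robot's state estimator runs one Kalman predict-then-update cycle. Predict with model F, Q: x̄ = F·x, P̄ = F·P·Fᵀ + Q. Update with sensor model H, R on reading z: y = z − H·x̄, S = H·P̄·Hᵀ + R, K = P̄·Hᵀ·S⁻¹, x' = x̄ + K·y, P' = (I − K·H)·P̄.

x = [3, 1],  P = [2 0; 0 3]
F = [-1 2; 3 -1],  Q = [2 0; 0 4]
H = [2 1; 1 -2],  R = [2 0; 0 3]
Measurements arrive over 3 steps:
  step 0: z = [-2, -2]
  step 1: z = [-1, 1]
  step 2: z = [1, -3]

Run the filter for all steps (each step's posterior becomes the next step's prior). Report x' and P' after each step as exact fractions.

step 0: x' = [-7417/6857, 4332/6857], P' = [2912/6857 -584/6857; -584/6857 3734/6857]
step 1: x' = [-57199/1781565, -270973/356313], P' = [713278/1781565 -30176/356313; -30176/356313 186881/356313]
step 2: x' = [-603335597/1780858663, 2352285095/1780858663], P' = [711944164/1780858663 -150432256/1780858663; -150432256/1780858663 932616706/1780858663]

step 0: x̄ = F·x = [-1, 8]
step 0: P̄ = F·P·Fᵀ + Q = [16 -12; -12 25]
step 0: y = z − H·x̄ = [-8, 15]
step 0: S = H·P̄·Hᵀ + R = [43 18; 18 167]
step 0: K = P̄·Hᵀ·S⁻¹ = [2620/6857 1360/6857; 1283/6857 -2684/6857]
step 0: x' = x̄ + K·y = [-7417/6857, 4332/6857]
step 0: P' = (I − K·H)·P̄ = [2912/6857 -584/6857; -584/6857 3734/6857]
step 1: x̄ = F·x = [16081/6857, -26583/6857]
step 1: P̄ = F·P·Fᵀ + Q = [33898/6857 -20292/6857; -20292/6857 60874/6857]
step 1: y = z − H·x̄ = [-12436/6857, -62390/6857]
step 1: S = H·P̄·Hᵀ + R = [129012/6857 6924/6857; 6924/6857 379133/6857]
step 1: K = P̄·Hᵀ·S⁻¹ = [637838/1781565 112782/593855; 126529/712626 -44882/118771]
step 1: x' = x̄ + K·y = [-57199/1781565, -270973/356313]
step 1: P' = (I − K·H)·P̄ = [713278/1781565 -30176/356313; -30176/356313 186881/356313]
step 2: x̄ = F·x = [-884177/593855, 1183268/1781565]
step 2: P̄ = F·P·Fᵀ + Q = [2872516/593855 -1688268/593855; -1688268/593855 15385447/1781565]
step 2: y = z − H·x̄ = [5903359/1781565, -325628/1781565]
step 2: S = H·P̄·Hᵀ + R = [33159553/1781565 1658614/1781565; 1658614/1781565 95763247/1781565]
step 2: K = P̄·Hᵀ·S⁻¹ = [636728036/1780858663 337602892/1780858663; 315876097/1780858663 -671888556/1780858663]
step 2: x' = x̄ + K·y = [-603335597/1780858663, 2352285095/1780858663]
step 2: P' = (I − K·H)·P̄ = [711944164/1780858663 -150432256/1780858663; -150432256/1780858663 932616706/1780858663]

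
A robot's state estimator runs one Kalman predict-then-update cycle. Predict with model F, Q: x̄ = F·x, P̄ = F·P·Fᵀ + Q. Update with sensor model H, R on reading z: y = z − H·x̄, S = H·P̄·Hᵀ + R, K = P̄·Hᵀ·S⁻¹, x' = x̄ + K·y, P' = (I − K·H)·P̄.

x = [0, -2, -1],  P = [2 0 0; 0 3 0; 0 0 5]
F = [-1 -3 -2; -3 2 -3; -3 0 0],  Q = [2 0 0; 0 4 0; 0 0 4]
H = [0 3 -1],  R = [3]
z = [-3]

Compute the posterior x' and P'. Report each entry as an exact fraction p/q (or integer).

x̄ = F·x = [8, -1, 0]
P̄ = F·P·Fᵀ + Q = [51 18 6; 18 79 18; 6 18 22]
y = z − H·x̄ = [0]
S = H·P̄·Hᵀ + R = [628]
K = P̄·Hᵀ·S⁻¹ = [12/157; 219/628; 8/157]
x' = x̄ + K·y = [8, -1, 0]
P' = (I − K·H)·P̄ = [7431/157 198/157 558/157; 198/157 1651/628 1074/157; 558/157 1074/157 3198/157]

x' = [8, -1, 0]
P' = [7431/157 198/157 558/157; 198/157 1651/628 1074/157; 558/157 1074/157 3198/157]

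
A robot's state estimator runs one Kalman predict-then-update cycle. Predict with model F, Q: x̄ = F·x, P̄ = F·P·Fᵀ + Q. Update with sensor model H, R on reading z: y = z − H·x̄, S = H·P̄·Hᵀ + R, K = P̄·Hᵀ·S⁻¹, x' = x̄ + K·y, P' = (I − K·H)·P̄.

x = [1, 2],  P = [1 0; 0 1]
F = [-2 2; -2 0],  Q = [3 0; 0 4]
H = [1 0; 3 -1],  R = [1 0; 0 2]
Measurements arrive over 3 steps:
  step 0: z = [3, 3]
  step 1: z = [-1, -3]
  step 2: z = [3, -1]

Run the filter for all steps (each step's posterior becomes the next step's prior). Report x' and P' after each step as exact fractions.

step 0: x̄ = F·x = [2, -2]
step 0: P̄ = F·P·Fᵀ + Q = [11 4; 4 8]
step 0: y = z − H·x̄ = [1, -5]
step 0: S = H·P̄·Hᵀ + R = [12 29; 29 85]
step 0: K = P̄·Hᵀ·S⁻¹ = [94/179 29/179; 224/179 -68/179]
step 0: x' = x̄ + K·y = [307/179, 206/179]
step 0: P' = (I − K·H)·P̄ = [94/179 224/179; 224/179 808/179]
step 1: x̄ = F·x = [-202/179, -614/179]
step 1: P̄ = F·P·Fᵀ + Q = [2353/179 -520/179; -520/179 1092/179]
step 1: y = z − H·x̄ = [23/179, -545/179]
step 1: S = H·P̄·Hᵀ + R = [2532/179 7579/179; 7579/179 25747/179]
step 1: K = P̄·Hᵀ·S⁻¹ = [17550/43297 7579/43297; 37492/43297 -15496/43297]
step 1: x' = x̄ + K·y = [-69681/43297, -96518/43297]
step 1: P' = (I − K·H)·P̄ = [17550/43297 37492/43297; 37492/43297 143468/43297]
step 2: x̄ = F·x = [-53674/43297, 139362/43297]
step 2: P̄ = F·P·Fᵀ + Q = [474027/43297 -79768/43297; -79768/43297 243388/43297]
step 2: y = z − H·x̄ = [183565/43297, 257087/43297]
step 2: S = H·P̄·Hᵀ + R = [517324/43297 1501849/43297; 1501849/43297 5074833/43297]
step 2: K = P̄·Hᵀ·S⁻¹ = [3465770/8540603 1501849/8540603; 7393612/8540603 -3000408/8540603]
step 2: x' = x̄ + K·y = [13023803/8540603, 41020810/8540603]
step 2: P' = (I − K·H)·P̄ = [3465770/8540603 7393612/8540603; 7393612/8540603 28181652/8540603]

step 0: x' = [307/179, 206/179], P' = [94/179 224/179; 224/179 808/179]
step 1: x' = [-69681/43297, -96518/43297], P' = [17550/43297 37492/43297; 37492/43297 143468/43297]
step 2: x' = [13023803/8540603, 41020810/8540603], P' = [3465770/8540603 7393612/8540603; 7393612/8540603 28181652/8540603]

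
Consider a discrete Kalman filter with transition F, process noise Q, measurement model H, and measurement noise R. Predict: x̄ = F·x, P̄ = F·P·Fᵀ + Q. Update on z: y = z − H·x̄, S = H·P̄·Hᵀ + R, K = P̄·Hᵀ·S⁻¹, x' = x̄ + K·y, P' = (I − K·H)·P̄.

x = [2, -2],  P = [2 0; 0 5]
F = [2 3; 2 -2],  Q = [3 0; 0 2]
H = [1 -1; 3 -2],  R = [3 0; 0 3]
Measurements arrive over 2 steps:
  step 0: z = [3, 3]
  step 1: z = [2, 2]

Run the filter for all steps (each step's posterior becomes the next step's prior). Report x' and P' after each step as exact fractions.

step 0: x' = [9228/4259, 5850/4259], P' = [18444/4259 24918/4259; 24918/4259 36150/4259]
step 1: x' = [19970718/9417527, 17531676/9417527], P' = [14909427/9417527 17607474/9417527; 17607474/9417527 25635990/9417527]

step 0: x̄ = F·x = [-2, 8]
step 0: P̄ = F·P·Fᵀ + Q = [56 -22; -22 30]
step 0: y = z − H·x̄ = [13, 25]
step 0: S = H·P̄·Hᵀ + R = [133 338; 338 891]
step 0: K = P̄·Hᵀ·S⁻¹ = [-2158/4259 1832/4259; -3744/4259 818/4259]
step 0: x' = x̄ + K·y = [9228/4259, 5850/4259]
step 0: P' = (I − K·H)·P̄ = [18444/4259 24918/4259; 24918/4259 36150/4259]
step 1: x̄ = F·x = [36006/4259, 6756/4259]
step 1: P̄ = F·P·Fᵀ + Q = [710919/4259 -93288/4259; -93288/4259 27550/4259]
step 1: y = z − H·x̄ = [-20732/4259, -85988/4259]
step 1: S = H·P̄·Hᵀ + R = [937822/4259 2654297/4259; 2654297/4259 7640704/4259]
step 1: K = P̄·Hᵀ·S⁻¹ = [-899349/9417527 3171111/9417527; -2676172/9417527 516814/9417527]
step 1: x' = x̄ + K·y = [19970718/9417527, 17531676/9417527]
step 1: P' = (I − K·H)·P̄ = [14909427/9417527 17607474/9417527; 17607474/9417527 25635990/9417527]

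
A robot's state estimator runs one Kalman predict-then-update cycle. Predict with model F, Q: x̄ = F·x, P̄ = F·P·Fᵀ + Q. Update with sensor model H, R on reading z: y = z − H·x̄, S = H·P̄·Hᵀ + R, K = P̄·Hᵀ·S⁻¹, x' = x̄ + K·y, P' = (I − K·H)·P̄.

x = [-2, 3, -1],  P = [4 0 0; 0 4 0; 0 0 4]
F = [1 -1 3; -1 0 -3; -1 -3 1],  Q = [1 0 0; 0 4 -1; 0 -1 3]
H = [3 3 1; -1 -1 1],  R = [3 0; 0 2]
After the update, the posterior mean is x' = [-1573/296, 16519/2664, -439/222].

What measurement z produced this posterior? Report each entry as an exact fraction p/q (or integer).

z = [1, -3]

x̄ = F·x = [-8, 5, -8]
P̄ = F·P·Fᵀ + Q = [45 -40 20; -40 44 -9; 20 -9 47]
S = H·P̄·Hᵀ + R = [197 42; 42 36]
K = P̄·Hᵀ·S⁻¹ = [35/296 165/592; 109/888 -2687/5328; 19/74 311/444]
x' − x̄ = [795/296, 3199/2664, 1337/222] = K·y
y = (KᵀK)⁻¹·Kᵀ·(x' − x̄) = [18, 2]
z = y + H·x̄ = [18, 2] + [-17, -5] = [1, -3]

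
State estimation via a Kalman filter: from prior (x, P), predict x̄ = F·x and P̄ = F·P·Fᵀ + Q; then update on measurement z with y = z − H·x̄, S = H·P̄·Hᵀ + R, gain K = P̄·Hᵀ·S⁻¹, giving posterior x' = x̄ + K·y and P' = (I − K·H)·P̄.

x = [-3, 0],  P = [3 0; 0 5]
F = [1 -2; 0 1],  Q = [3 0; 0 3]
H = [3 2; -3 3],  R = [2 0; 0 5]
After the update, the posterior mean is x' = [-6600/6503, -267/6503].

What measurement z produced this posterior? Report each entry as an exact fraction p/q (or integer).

z = [-3, 3]

x̄ = F·x = [-3, 0]
P̄ = F·P·Fᵀ + Q = [26 -10; -10 8]
S = H·P̄·Hᵀ + R = [148 -216; -216 491]
K = P̄·Hᵀ·S⁻¹ = [2575/13006 -864/6503; 2395/13006 1242/6503]
x' − x̄ = [12909/6503, -267/6503] = K·y
y = (KᵀK)⁻¹·Kᵀ·(x' − x̄) = [6, -6]
z = y + H·x̄ = [6, -6] + [-9, 9] = [-3, 3]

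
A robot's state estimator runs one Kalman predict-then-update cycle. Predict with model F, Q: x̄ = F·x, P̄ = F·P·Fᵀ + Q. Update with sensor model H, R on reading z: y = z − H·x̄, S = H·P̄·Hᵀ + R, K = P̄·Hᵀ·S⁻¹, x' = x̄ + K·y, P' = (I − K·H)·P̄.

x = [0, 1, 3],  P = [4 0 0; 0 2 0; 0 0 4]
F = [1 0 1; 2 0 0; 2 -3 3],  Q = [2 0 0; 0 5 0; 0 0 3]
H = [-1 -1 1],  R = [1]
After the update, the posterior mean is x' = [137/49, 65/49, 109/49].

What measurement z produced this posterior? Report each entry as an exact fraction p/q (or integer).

z = [-2]

x̄ = F·x = [3, 0, 6]
P̄ = F·P·Fᵀ + Q = [10 8 20; 8 21 16; 20 16 73]
S = H·P̄·Hᵀ + R = [49]
K = P̄·Hᵀ·S⁻¹ = [2/49; -13/49; 37/49]
x' − x̄ = [-10/49, 65/49, -185/49] = K·y
y = (KᵀK)⁻¹·Kᵀ·(x' − x̄) = [-5]
z = y + H·x̄ = [-5] + [3] = [-2]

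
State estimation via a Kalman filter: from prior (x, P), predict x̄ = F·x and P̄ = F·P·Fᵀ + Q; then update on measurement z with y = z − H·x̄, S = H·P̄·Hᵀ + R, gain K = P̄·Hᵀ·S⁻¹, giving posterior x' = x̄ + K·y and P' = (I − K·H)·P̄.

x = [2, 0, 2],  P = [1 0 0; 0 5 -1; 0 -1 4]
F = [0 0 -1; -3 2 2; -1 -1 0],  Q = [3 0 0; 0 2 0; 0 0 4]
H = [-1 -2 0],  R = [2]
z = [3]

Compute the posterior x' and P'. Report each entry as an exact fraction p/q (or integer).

x' = [-99/47, -22/47, -105/47]
P' = [962/141 -162/47 -196/141; -162/47 105/47 29/47; -196/141 29/47 1289/141]

x̄ = F·x = [-2, -2, -2]
P̄ = F·P·Fᵀ + Q = [7 -6 -1; -6 39 -5; -1 -5 10]
y = z − H·x̄ = [-3]
S = H·P̄·Hᵀ + R = [141]
K = P̄·Hᵀ·S⁻¹ = [5/141; -24/47; 11/141]
x' = x̄ + K·y = [-99/47, -22/47, -105/47]
P' = (I − K·H)·P̄ = [962/141 -162/47 -196/141; -162/47 105/47 29/47; -196/141 29/47 1289/141]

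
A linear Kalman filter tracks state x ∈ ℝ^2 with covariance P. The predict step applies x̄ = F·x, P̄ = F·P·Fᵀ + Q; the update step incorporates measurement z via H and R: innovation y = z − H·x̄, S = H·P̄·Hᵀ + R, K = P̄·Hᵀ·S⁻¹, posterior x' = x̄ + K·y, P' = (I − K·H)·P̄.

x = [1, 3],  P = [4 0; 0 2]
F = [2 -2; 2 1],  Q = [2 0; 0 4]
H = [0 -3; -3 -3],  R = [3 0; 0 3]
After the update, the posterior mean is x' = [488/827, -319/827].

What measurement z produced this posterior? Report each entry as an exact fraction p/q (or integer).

z = [2, -1]

x̄ = F·x = [-4, 5]
P̄ = F·P·Fᵀ + Q = [26 12; 12 22]
S = H·P̄·Hᵀ + R = [201 306; 306 651]
K = P̄·Hᵀ·S⁻¹ = [1272/4135 -1322/4135; -1306/4135 -34/4135]
x' − x̄ = [3796/827, -4454/827] = K·y
y = (KᵀK)⁻¹·Kᵀ·(x' − x̄) = [17, 2]
z = y + H·x̄ = [17, 2] + [-15, -3] = [2, -1]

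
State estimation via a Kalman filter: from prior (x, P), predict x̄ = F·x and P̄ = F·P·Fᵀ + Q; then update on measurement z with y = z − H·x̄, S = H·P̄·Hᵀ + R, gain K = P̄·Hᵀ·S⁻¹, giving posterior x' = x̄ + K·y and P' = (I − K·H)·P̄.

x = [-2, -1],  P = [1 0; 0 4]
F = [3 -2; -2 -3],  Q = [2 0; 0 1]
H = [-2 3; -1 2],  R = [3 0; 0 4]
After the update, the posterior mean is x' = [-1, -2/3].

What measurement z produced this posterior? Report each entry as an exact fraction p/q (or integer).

x̄ = F·x = [-4, 7]
P̄ = F·P·Fᵀ + Q = [27 18; 18 41]
S = H·P̄·Hᵀ + R = [264 174; 174 123]
K = P̄·Hᵀ·S⁻¹ = [-87/122 66/61; -145/732 293/366]
x' − x̄ = [3, -23/3] = K·y
y = (KᵀK)⁻¹·Kᵀ·(x' − x̄) = [-30, -17]
z = y + H·x̄ = [-30, -17] + [29, 18] = [-1, 1]

z = [-1, 1]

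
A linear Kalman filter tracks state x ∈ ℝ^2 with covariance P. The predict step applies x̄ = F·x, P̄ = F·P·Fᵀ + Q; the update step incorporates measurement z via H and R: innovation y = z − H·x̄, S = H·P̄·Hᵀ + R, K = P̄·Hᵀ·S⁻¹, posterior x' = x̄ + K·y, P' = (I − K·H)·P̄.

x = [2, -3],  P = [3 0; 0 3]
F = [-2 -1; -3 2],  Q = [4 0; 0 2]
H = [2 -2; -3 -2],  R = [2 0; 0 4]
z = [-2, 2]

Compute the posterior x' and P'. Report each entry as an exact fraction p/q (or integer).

x' = [-24818/32521, 2832/32521]
P' = [7696/32521 1318/32521; 1318/32521 10959/32521]

x̄ = F·x = [-1, -12]
P̄ = F·P·Fᵀ + Q = [19 12; 12 41]
y = z − H·x̄ = [-24, -25]
S = H·P̄·Hᵀ + R = [146 74; 74 483]
K = P̄·Hᵀ·S⁻¹ = [6378/32521 -6431/32521; -9641/32521 -6468/32521]
x' = x̄ + K·y = [-24818/32521, 2832/32521]
P' = (I − K·H)·P̄ = [7696/32521 1318/32521; 1318/32521 10959/32521]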